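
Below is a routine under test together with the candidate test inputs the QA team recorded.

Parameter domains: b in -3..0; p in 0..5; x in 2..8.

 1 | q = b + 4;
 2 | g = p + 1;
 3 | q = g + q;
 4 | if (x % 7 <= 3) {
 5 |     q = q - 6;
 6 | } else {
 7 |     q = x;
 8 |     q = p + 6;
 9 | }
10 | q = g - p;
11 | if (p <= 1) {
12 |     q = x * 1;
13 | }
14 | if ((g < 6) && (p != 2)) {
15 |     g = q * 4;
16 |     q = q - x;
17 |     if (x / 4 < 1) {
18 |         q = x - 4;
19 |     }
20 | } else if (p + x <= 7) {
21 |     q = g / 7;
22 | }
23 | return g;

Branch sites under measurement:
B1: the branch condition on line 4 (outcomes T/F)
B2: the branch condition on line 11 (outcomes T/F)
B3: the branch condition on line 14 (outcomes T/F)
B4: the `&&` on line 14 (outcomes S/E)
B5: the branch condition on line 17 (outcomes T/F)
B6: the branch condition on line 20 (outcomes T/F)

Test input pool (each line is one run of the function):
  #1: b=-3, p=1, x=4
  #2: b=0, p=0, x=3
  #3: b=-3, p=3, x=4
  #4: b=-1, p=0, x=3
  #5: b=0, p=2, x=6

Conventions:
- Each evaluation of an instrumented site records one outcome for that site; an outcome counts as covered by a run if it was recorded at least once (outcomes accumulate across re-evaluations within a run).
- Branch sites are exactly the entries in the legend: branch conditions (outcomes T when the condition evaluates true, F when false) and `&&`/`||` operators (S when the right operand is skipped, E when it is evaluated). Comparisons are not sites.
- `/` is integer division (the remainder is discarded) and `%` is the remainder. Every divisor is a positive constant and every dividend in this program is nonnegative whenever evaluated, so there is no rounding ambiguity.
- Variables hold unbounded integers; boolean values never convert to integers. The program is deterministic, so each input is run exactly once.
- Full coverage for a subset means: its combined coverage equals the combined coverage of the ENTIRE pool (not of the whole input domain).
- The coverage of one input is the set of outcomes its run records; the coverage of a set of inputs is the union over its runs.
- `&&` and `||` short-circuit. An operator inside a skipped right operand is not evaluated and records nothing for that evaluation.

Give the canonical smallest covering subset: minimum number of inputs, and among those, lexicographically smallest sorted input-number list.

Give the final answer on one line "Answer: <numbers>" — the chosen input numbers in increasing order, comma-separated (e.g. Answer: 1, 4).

run #1 (b=-3, p=1, x=4) runs B1->F, B2->T, B4->E, B3->T, B5->F; records B1=F, B2=T, B3=T, B4=E, B5=F
run #2 (b=0, p=0, x=3) runs B1->T, B2->T, B4->E, B3->T, B5->T; records B1=T, B2=T, B3=T, B4=E, B5=T
run #3 (b=-3, p=3, x=4) runs B1->F, B2->F, B4->E, B3->T, B5->F; records B1=F, B2=F, B3=T, B4=E, B5=F
run #4 (b=-1, p=0, x=3) runs B1->T, B2->T, B4->E, B3->T, B5->T; records B1=T, B2=T, B3=T, B4=E, B5=T
run #5 (b=0, p=2, x=6) runs B1->F, B2->F, B4->E, B3->F, B6->F; records B1=F, B2=F, B3=F, B4=E, B6=F
union over all inputs: B1=T, B1=F, B2=T, B2=F, B3=T, B3=F, B4=E, B5=T, B5=F, B6=F (10 outcomes)
every size-1 subset falls short of the 10 outcomes (best: 5/10)
every size-2 subset falls short of the 10 outcomes (best: 9/10)
size 3: inputs {1, 2, 5} cover all 10 outcomes, and no lexicographically smaller subset of this size does

Answer: 1, 2, 5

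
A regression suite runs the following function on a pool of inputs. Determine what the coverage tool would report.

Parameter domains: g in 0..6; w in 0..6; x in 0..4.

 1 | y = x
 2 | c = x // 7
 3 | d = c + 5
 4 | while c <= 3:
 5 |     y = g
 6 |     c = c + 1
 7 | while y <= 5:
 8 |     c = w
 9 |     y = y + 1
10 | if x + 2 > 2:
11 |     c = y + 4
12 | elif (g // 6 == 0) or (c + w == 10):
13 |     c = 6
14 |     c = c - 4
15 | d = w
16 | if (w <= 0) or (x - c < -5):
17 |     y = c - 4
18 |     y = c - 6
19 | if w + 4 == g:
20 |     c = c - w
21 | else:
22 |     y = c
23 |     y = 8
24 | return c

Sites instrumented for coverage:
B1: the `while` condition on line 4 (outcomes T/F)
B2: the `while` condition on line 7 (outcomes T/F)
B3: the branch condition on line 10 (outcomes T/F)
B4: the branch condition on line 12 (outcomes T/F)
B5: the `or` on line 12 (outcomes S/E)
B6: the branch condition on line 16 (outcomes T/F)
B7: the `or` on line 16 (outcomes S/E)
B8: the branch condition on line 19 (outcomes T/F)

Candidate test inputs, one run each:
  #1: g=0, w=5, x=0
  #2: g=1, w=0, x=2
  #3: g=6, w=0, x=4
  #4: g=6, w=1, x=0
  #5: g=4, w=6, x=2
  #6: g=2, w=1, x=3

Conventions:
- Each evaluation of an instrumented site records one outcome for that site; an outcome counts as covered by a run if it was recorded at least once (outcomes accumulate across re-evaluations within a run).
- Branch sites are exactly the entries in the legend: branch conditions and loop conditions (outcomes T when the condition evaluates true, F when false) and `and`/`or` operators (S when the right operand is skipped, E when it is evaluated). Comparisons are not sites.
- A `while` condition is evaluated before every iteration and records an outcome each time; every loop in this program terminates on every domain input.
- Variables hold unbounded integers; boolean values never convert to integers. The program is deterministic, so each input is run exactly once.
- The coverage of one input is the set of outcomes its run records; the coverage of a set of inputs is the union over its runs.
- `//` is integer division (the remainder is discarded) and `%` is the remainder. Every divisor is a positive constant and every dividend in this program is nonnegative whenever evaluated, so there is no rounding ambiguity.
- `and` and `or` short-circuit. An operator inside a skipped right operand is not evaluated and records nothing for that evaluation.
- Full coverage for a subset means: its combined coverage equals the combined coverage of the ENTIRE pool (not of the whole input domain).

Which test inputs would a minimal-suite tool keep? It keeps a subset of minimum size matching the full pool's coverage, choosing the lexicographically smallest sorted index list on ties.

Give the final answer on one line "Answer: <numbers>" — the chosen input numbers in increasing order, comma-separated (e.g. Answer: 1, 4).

run #1 (g=0, w=5, x=0) runs B1->T, B1->T, B1->T, B1->T, B1->F, B2->T, B2->T, B2->T, B2->T, B2->T, B2->T, B2->F, B3->F, B5->S, ...; records B1=T, B1=F, B2=T, B2=F, B3=F, B4=T, B5=S, B6=F, B7=E, B8=F
run #2 (g=1, w=0, x=2) runs B1->T, B1->T, B1->T, B1->T, B1->F, B2->T, B2->T, B2->T, B2->T, B2->T, B2->F, B3->T, B7->S, B6->T, ...; records B1=T, B1=F, B2=T, B2=F, B3=T, B6=T, B7=S, B8=F
run #3 (g=6, w=0, x=4) runs B1->T, B1->T, B1->T, B1->T, B1->F, B2->F, B3->T, B7->S, B6->T, B8->F; records B1=T, B1=F, B2=F, B3=T, B6=T, B7=S, B8=F
run #4 (g=6, w=1, x=0) runs B1->T, B1->T, B1->T, B1->T, B1->F, B2->F, B3->F, B5->E, B4->F, B7->E, B6->F, B8->F; records B1=T, B1=F, B2=F, B3=F, B4=F, B5=E, B6=F, B7=E, B8=F
run #5 (g=4, w=6, x=2) runs B1->T, B1->T, B1->T, B1->T, B1->F, B2->T, B2->T, B2->F, B3->T, B7->E, B6->T, B8->F; records B1=T, B1=F, B2=T, B2=F, B3=T, B6=T, B7=E, B8=F
run #6 (g=2, w=1, x=3) runs B1->T, B1->T, B1->T, B1->T, B1->F, B2->T, B2->T, B2->T, B2->T, B2->F, B3->T, B7->E, B6->T, B8->F; records B1=T, B1=F, B2=T, B2=F, B3=T, B6=T, B7=E, B8=F
the full pool covers 15 outcomes: B1=T, B1=F, B2=T, B2=F, B3=T, B3=F, B4=T, B4=F, B5=S, B5=E, B6=T, B6=F, B7=S, B7=E, B8=F
no size-1 subset reaches all 15 outcomes (best union: 10/15)
no size-2 subset reaches all 15 outcomes (best union: 13/15)
at size 3, {1, 2, 4} reaches all 15 outcomes; every lexicographically earlier size-3 subset fails

Answer: 1, 2, 4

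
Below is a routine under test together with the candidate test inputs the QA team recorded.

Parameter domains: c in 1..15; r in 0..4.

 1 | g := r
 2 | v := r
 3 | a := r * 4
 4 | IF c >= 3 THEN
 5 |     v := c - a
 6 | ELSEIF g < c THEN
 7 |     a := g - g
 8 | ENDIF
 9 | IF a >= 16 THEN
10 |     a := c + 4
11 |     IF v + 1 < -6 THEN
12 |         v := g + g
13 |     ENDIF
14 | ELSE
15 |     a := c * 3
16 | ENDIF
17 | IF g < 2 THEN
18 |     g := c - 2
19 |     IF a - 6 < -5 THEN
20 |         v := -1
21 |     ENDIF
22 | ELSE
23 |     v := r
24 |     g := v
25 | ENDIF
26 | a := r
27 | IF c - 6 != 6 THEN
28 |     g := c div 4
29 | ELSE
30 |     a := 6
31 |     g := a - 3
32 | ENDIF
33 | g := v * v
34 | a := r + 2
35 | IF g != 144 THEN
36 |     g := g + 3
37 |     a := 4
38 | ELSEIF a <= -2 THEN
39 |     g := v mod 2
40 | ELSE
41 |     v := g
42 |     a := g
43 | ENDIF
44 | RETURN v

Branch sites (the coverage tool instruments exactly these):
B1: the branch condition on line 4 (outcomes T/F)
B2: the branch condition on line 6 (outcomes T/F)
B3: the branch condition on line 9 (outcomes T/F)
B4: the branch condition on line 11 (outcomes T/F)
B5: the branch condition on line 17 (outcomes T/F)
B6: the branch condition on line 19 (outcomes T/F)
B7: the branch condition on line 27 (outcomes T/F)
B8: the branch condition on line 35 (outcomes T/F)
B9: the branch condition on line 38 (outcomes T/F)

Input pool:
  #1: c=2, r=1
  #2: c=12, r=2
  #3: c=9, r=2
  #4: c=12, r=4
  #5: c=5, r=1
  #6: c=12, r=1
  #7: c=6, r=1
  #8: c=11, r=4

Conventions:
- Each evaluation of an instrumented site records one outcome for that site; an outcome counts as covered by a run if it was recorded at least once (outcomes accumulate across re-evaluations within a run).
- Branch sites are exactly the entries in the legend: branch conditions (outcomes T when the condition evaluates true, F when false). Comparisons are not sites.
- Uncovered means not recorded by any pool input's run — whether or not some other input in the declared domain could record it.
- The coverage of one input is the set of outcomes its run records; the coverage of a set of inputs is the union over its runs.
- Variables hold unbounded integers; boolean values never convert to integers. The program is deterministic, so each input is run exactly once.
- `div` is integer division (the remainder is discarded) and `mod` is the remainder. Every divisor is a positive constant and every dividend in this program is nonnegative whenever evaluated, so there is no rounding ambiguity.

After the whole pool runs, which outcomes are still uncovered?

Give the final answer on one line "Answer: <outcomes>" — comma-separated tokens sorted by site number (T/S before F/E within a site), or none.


input #1, c=2, r=1: events B1->F, B2->T, B3->F, B5->T, B6->F, B7->T, B8->T; outcomes B1=F, B2=T, B3=F, B5=T, B6=F, B7=T, B8=T
input #2, c=12, r=2: events B1->T, B3->F, B5->F, B7->F, B8->T; outcomes B1=T, B3=F, B5=F, B7=F, B8=T
input #3, c=9, r=2: events B1->T, B3->F, B5->F, B7->T, B8->T; outcomes B1=T, B3=F, B5=F, B7=T, B8=T
input #4, c=12, r=4: events B1->T, B3->T, B4->F, B5->F, B7->F, B8->T; outcomes B1=T, B3=T, B4=F, B5=F, B7=F, B8=T
input #5, c=5, r=1: events B1->T, B3->F, B5->T, B6->F, B7->T, B8->T; outcomes B1=T, B3=F, B5=T, B6=F, B7=T, B8=T
input #6, c=12, r=1: events B1->T, B3->F, B5->T, B6->F, B7->F, B8->T; outcomes B1=T, B3=F, B5=T, B6=F, B7=F, B8=T
input #7, c=6, r=1: events B1->T, B3->F, B5->T, B6->F, B7->T, B8->T; outcomes B1=T, B3=F, B5=T, B6=F, B7=T, B8=T
input #8, c=11, r=4: events B1->T, B3->T, B4->F, B5->F, B7->T, B8->T; outcomes B1=T, B3=T, B4=F, B5=F, B7=T, B8=T
union over the pool: B1=T, B1=F, B2=T, B3=T, B3=F, B4=F, B5=T, B5=F, B6=F, B7=T, B7=F, B8=T
uncovered (6 of 18): B2=F, B4=T, B6=T, B8=F, B9=T, B9=F
Answer: B2=F, B4=T, B6=T, B8=F, B9=T, B9=F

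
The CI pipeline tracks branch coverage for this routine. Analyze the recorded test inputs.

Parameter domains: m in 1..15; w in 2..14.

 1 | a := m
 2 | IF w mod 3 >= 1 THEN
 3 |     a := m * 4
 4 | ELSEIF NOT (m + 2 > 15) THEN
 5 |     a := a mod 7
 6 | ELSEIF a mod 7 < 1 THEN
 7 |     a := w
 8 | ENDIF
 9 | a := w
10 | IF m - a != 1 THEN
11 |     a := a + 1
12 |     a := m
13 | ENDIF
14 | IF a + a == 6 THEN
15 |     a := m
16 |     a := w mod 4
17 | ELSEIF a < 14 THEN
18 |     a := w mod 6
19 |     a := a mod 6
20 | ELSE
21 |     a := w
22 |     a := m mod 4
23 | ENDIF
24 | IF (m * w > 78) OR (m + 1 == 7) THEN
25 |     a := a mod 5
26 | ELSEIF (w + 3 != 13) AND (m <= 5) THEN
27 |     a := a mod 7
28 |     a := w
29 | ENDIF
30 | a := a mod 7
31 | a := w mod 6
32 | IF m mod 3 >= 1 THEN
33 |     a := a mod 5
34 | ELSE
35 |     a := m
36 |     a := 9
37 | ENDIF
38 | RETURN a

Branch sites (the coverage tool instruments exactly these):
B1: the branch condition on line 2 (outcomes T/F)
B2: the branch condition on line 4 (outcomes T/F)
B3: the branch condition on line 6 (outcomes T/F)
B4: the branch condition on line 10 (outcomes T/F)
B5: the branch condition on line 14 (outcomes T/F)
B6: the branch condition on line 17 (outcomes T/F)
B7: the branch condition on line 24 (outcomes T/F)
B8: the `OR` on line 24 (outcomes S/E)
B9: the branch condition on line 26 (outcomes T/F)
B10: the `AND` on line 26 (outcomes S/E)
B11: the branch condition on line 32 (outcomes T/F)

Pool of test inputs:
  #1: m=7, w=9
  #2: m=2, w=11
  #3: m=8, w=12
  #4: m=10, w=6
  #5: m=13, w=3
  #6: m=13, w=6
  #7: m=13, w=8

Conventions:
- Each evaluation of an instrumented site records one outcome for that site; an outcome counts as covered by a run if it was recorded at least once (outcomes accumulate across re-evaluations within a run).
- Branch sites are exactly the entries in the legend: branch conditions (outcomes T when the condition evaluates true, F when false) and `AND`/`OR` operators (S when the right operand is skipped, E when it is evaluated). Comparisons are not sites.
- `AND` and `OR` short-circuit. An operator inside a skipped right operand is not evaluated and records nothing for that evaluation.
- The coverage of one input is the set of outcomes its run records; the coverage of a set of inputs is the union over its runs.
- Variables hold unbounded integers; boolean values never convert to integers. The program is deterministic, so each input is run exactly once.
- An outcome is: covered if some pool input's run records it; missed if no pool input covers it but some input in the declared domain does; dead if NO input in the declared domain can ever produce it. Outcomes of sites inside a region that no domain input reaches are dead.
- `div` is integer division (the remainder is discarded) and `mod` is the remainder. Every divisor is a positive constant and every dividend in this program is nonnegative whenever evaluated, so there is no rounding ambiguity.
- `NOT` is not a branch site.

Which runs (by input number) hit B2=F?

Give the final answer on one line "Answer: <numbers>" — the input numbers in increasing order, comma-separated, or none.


input #1 (m=7, w=9): misses B2=F
input #2 (m=2, w=11): misses B2=F
input #3 (m=8, w=12): misses B2=F
input #4 (m=10, w=6): misses B2=F
input #5 (m=13, w=3): misses B2=F
input #6 (m=13, w=6): misses B2=F
input #7 (m=13, w=8): misses B2=F
Answer: none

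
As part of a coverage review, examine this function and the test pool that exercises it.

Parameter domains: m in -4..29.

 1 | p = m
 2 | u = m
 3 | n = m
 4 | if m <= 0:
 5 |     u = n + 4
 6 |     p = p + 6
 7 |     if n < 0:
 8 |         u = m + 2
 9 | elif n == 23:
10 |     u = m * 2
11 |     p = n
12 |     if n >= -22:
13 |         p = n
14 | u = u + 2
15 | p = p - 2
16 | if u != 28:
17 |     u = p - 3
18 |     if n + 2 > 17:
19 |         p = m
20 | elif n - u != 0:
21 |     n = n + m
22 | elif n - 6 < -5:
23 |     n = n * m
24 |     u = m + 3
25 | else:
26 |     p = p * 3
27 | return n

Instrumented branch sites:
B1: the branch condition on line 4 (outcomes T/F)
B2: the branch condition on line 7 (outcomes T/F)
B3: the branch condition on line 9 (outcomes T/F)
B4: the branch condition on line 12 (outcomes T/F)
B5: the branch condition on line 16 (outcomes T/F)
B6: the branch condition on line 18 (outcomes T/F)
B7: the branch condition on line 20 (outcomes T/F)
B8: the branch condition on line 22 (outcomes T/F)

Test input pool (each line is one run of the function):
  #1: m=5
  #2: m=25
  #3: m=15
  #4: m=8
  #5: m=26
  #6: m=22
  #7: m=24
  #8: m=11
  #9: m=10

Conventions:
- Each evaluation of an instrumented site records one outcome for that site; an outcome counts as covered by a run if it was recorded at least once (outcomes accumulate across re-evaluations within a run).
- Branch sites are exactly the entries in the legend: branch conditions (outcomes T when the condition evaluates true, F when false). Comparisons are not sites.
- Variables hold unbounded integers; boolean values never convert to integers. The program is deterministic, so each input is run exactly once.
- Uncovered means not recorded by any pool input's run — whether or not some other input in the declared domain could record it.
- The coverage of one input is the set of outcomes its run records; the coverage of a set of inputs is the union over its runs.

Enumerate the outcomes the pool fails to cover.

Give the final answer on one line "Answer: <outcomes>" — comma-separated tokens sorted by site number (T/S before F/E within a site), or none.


input #1 (m=5): events B1->F, B3->F, B5->T, B6->F; covers B1=F, B3=F, B5=T, B6=F
input #2 (m=25): events B1->F, B3->F, B5->T, B6->T; covers B1=F, B3=F, B5=T, B6=T
input #3 (m=15): events B1->F, B3->F, B5->T, B6->F; covers B1=F, B3=F, B5=T, B6=F
input #4 (m=8): events B1->F, B3->F, B5->T, B6->F; covers B1=F, B3=F, B5=T, B6=F
input #5 (m=26): events B1->F, B3->F, B5->F, B7->T; covers B1=F, B3=F, B5=F, B7=T
input #6 (m=22): events B1->F, B3->F, B5->T, B6->T; covers B1=F, B3=F, B5=T, B6=T
input #7 (m=24): events B1->F, B3->F, B5->T, B6->T; covers B1=F, B3=F, B5=T, B6=T
input #8 (m=11): events B1->F, B3->F, B5->T, B6->F; covers B1=F, B3=F, B5=T, B6=F
input #9 (m=10): events B1->F, B3->F, B5->T, B6->F; covers B1=F, B3=F, B5=T, B6=F
union over the pool: B1=F, B3=F, B5=T, B5=F, B6=T, B6=F, B7=T
uncovered (9 of 16): B1=T, B2=T, B2=F, B3=T, B4=T, B4=F, B7=F, B8=T, B8=F
Answer: B1=T, B2=T, B2=F, B3=T, B4=T, B4=F, B7=F, B8=T, B8=F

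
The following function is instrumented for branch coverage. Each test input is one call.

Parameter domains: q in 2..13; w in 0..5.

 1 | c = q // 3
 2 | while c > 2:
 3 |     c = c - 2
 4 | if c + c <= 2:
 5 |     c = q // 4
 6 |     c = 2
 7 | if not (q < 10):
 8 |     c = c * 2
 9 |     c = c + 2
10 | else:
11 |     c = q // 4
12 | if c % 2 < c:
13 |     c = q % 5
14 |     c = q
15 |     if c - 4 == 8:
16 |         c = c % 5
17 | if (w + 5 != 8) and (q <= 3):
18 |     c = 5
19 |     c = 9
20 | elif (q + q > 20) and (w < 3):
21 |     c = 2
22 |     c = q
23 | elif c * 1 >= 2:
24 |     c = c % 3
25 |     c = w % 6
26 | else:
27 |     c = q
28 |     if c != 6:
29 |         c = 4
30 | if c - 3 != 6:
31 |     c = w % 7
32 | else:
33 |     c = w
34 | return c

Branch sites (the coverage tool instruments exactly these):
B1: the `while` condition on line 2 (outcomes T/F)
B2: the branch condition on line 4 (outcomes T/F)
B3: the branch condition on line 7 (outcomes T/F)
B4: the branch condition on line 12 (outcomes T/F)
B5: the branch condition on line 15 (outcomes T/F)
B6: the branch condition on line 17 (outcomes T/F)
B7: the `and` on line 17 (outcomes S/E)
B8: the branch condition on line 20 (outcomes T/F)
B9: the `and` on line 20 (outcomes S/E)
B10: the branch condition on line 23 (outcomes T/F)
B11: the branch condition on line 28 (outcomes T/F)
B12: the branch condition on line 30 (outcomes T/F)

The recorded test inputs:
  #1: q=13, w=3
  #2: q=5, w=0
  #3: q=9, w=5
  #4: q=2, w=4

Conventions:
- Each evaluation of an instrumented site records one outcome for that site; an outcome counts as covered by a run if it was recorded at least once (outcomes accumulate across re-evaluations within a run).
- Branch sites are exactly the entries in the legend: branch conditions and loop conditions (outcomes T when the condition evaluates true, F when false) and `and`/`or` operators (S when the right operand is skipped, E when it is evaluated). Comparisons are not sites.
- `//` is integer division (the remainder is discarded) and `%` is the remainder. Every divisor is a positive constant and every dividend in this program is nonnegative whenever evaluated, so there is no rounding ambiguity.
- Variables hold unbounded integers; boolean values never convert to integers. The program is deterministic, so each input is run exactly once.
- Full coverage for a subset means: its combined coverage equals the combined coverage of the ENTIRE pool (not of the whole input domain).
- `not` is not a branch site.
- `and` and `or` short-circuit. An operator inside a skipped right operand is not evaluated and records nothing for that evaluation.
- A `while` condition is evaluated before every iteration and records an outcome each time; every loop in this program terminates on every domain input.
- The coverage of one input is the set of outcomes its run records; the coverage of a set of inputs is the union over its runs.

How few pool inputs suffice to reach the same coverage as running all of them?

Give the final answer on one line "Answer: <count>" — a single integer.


test 1 (q=13, w=3) hits B1=T, B1=F, B2=F, B3=T, B4=T, B5=F, B6=F, B7=S, B8=F, B9=E, B10=T, B12=T
test 2 (q=5, w=0) hits B1=F, B2=T, B3=F, B4=F, B6=F, B7=E, B8=F, B9=S, B10=F, B11=T, B12=T
test 3 (q=9, w=5) hits B1=T, B1=F, B2=T, B3=F, B4=T, B5=F, B6=F, B7=E, B8=F, B9=S, B10=T, B12=T
test 4 (q=2, w=4) hits B1=F, B2=T, B3=F, B4=F, B6=T, B7=E, B12=F
pool-wide coverage (21 outcomes): B1=T, B1=F, B2=T, B2=F, B3=T, B3=F, B4=T, B4=F, B5=F, B6=T, B6=F, B7=S, B7=E, B8=F, B9=S, B9=E, B10=T, B10=F, B11=T, B12=T, B12=F
every size-1 subset falls short of the 21 outcomes (best: 12/21)
every size-2 subset falls short of the 21 outcomes (best: 19/21)
the canonical winner is {1, 2, 4}: size 3, full 21-outcome coverage, earliest index list among size-3 covers
Answer: 3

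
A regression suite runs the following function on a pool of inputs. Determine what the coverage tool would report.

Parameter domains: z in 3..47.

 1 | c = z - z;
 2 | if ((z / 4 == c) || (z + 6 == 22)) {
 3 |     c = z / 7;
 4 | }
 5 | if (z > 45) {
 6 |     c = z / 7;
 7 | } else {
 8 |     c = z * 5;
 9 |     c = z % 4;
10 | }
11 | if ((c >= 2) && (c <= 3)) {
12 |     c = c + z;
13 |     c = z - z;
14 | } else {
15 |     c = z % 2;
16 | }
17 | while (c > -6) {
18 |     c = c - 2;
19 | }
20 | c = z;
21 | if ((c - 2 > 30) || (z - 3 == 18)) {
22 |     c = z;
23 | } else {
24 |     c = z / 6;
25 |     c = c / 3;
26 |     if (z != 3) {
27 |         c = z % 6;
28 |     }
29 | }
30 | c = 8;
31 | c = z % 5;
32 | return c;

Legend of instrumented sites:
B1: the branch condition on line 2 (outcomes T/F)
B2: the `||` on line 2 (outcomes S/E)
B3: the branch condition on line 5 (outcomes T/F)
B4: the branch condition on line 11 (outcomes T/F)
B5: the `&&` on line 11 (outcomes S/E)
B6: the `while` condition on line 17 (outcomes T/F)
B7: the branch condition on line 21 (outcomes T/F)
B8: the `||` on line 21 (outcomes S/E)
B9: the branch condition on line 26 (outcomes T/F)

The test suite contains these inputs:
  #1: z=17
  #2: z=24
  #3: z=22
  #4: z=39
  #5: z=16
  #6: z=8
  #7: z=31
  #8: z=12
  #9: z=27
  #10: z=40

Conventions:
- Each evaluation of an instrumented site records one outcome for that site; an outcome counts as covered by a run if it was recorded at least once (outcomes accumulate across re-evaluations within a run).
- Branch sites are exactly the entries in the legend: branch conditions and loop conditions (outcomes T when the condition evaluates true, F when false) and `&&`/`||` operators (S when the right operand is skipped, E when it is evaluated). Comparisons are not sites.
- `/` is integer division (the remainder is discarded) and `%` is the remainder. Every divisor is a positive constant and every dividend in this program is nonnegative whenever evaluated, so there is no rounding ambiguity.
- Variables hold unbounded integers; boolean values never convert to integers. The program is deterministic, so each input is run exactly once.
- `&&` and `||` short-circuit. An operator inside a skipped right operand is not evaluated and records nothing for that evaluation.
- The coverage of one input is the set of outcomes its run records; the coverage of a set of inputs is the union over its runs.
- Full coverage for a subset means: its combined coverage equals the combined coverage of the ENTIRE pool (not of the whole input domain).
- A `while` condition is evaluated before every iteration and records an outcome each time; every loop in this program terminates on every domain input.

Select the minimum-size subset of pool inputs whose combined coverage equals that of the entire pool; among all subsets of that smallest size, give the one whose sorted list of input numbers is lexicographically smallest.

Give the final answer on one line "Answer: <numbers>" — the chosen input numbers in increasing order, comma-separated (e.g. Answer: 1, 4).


#1 (z=17) -> B2->E, B1->F, B3->F, B5->S, B4->F, B6->T, B6->T, B6->T, B6->T, B6->F, B8->E, B7->F, B9->T; covered: B1=F, B2=E, B3=F, B4=F, B5=S, B6=T, B6=F, B7=F, B8=E, B9=T
#2 (z=24) -> B2->E, B1->F, B3->F, B5->S, B4->F, B6->T, B6->T, B6->T, B6->F, B8->E, B7->F, B9->T; covered: B1=F, B2=E, B3=F, B4=F, B5=S, B6=T, B6=F, B7=F, B8=E, B9=T
#3 (z=22) -> B2->E, B1->F, B3->F, B5->E, B4->T, B6->T, B6->T, B6->T, B6->F, B8->E, B7->F, B9->T; covered: B1=F, B2=E, B3=F, B4=T, B5=E, B6=T, B6=F, B7=F, B8=E, B9=T
#4 (z=39) -> B2->E, B1->F, B3->F, B5->E, B4->T, B6->T, B6->T, B6->T, B6->F, B8->S, B7->T; covered: B1=F, B2=E, B3=F, B4=T, B5=E, B6=T, B6=F, B7=T, B8=S
#5 (z=16) -> B2->E, B1->T, B3->F, B5->S, B4->F, B6->T, B6->T, B6->T, B6->F, B8->E, B7->F, B9->T; covered: B1=T, B2=E, B3=F, B4=F, B5=S, B6=T, B6=F, B7=F, B8=E, B9=T
#6 (z=8) -> B2->E, B1->F, B3->F, B5->S, B4->F, B6->T, B6->T, B6->T, B6->F, B8->E, B7->F, B9->T; covered: B1=F, B2=E, B3=F, B4=F, B5=S, B6=T, B6=F, B7=F, B8=E, B9=T
#7 (z=31) -> B2->E, B1->F, B3->F, B5->E, B4->T, B6->T, B6->T, B6->T, B6->F, B8->E, B7->F, B9->T; covered: B1=F, B2=E, B3=F, B4=T, B5=E, B6=T, B6=F, B7=F, B8=E, B9=T
#8 (z=12) -> B2->E, B1->F, B3->F, B5->S, B4->F, B6->T, B6->T, B6->T, B6->F, B8->E, B7->F, B9->T; covered: B1=F, B2=E, B3=F, B4=F, B5=S, B6=T, B6=F, B7=F, B8=E, B9=T
#9 (z=27) -> B2->E, B1->F, B3->F, B5->E, B4->T, B6->T, B6->T, B6->T, B6->F, B8->E, B7->F, B9->T; covered: B1=F, B2=E, B3=F, B4=T, B5=E, B6=T, B6=F, B7=F, B8=E, B9=T
#10 (z=40) -> B2->E, B1->F, B3->F, B5->S, B4->F, B6->T, B6->T, B6->T, B6->F, B8->S, B7->T; covered: B1=F, B2=E, B3=F, B4=F, B5=S, B6=T, B6=F, B7=T, B8=S
together the pool reaches 15 outcomes: B1=T, B1=F, B2=E, B3=F, B4=T, B4=F, B5=S, B5=E, B6=T, B6=F, B7=T, B7=F, B8=S, B8=E, B9=T
every size-1 subset falls short of the 15 outcomes (best: 10/15)
the canonical winner is {4, 5}: size 2, full 15-outcome coverage, earliest index list among size-2 covers
Answer: 4, 5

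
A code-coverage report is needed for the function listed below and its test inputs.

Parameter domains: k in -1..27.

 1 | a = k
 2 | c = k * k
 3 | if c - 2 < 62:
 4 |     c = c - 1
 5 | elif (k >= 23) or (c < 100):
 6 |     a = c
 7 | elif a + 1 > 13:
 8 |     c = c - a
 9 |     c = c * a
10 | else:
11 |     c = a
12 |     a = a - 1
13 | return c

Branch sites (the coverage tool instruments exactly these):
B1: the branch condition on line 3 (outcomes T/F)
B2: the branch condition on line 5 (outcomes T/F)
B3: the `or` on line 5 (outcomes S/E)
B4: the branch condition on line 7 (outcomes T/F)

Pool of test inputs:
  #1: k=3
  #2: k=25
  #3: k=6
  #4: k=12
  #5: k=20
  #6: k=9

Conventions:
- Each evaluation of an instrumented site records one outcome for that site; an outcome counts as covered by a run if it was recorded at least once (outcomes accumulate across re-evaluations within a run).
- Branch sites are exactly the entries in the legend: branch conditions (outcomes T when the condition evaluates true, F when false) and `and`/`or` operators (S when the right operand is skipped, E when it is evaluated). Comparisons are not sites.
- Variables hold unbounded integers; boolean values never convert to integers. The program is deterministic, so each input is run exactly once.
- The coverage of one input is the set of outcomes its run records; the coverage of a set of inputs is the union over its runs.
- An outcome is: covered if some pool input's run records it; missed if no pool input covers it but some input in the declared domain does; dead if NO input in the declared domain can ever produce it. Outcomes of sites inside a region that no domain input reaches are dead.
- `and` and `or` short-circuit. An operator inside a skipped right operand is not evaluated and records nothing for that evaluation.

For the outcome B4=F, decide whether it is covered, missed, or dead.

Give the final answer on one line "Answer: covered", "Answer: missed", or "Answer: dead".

B4=F is recorded by pool input(s) 4 -> covered

Answer: covered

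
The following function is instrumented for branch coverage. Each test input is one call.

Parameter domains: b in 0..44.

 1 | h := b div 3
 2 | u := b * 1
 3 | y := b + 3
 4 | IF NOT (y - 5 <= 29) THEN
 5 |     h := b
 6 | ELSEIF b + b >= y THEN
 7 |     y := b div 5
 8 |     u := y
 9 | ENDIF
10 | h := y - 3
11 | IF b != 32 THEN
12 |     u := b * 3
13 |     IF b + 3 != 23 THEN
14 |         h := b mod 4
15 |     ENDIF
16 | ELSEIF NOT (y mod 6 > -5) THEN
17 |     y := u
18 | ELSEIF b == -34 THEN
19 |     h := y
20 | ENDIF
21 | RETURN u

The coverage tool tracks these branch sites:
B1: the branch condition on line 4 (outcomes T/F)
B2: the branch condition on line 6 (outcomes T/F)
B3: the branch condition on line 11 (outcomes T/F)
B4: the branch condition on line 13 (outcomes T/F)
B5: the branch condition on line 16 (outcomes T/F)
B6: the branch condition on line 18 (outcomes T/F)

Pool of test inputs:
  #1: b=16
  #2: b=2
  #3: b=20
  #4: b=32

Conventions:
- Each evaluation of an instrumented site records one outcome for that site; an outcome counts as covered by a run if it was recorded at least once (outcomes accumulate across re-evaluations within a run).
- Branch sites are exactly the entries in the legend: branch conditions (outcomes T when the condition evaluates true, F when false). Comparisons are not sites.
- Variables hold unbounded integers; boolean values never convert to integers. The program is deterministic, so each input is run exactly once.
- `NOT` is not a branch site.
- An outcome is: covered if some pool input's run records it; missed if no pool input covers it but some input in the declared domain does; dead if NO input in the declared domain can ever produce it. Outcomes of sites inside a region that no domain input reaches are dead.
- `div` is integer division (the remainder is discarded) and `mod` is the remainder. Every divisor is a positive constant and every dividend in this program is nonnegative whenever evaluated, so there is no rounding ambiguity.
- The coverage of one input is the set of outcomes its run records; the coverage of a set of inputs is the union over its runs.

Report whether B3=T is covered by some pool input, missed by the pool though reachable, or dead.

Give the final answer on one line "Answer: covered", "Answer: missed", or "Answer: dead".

B3=T is recorded by pool input(s) 1, 2, 3 -> covered

Answer: covered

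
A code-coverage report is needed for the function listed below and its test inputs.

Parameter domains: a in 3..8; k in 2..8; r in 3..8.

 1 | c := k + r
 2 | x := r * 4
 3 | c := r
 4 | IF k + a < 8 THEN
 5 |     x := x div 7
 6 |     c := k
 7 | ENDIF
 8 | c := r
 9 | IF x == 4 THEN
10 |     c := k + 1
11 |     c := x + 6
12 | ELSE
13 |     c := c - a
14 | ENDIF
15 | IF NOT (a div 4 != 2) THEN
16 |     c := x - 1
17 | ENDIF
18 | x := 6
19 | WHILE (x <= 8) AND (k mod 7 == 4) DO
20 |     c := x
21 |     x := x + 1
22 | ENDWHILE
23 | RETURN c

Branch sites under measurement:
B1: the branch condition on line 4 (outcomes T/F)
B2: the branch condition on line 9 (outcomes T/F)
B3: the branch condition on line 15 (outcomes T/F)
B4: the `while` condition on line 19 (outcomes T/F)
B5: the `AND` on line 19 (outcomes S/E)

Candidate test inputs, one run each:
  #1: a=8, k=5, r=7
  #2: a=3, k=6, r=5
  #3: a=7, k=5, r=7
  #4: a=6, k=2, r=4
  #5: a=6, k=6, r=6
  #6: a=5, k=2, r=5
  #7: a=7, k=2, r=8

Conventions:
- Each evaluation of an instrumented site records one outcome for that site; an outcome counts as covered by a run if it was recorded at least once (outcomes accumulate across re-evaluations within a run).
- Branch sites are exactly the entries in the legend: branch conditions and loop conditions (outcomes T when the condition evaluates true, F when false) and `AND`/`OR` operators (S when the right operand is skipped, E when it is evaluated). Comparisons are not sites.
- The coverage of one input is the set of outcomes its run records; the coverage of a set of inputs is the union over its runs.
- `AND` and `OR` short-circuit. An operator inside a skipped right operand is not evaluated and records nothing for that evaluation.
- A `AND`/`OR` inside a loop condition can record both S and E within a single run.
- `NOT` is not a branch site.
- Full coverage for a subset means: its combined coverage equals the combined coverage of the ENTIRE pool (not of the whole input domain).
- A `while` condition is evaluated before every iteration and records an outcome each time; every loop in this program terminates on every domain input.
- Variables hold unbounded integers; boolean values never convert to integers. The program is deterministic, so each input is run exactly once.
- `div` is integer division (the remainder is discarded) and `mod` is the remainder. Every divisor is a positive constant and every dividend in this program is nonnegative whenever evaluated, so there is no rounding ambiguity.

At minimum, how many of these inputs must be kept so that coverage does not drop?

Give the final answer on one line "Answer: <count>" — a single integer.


run #1 (a=8, k=5, r=7) runs B1->F, B2->F, B3->T, B5->E, B4->F; records B1=F, B2=F, B3=T, B4=F, B5=E
run #2 (a=3, k=6, r=5) runs B1->F, B2->F, B3->F, B5->E, B4->F; records B1=F, B2=F, B3=F, B4=F, B5=E
run #3 (a=7, k=5, r=7) runs B1->F, B2->F, B3->F, B5->E, B4->F; records B1=F, B2=F, B3=F, B4=F, B5=E
run #4 (a=6, k=2, r=4) runs B1->F, B2->F, B3->F, B5->E, B4->F; records B1=F, B2=F, B3=F, B4=F, B5=E
run #5 (a=6, k=6, r=6) runs B1->F, B2->F, B3->F, B5->E, B4->F; records B1=F, B2=F, B3=F, B4=F, B5=E
run #6 (a=5, k=2, r=5) runs B1->T, B2->F, B3->F, B5->E, B4->F; records B1=T, B2=F, B3=F, B4=F, B5=E
run #7 (a=7, k=2, r=8) runs B1->F, B2->F, B3->F, B5->E, B4->F; records B1=F, B2=F, B3=F, B4=F, B5=E
pool-wide coverage (7 outcomes): B1=T, B1=F, B2=F, B3=T, B3=F, B4=F, B5=E
every size-1 subset falls short of the 7 outcomes (best: 5/7)
the canonical winner is {1, 6}: size 2, full 7-outcome coverage, earliest index list among size-2 covers
Answer: 2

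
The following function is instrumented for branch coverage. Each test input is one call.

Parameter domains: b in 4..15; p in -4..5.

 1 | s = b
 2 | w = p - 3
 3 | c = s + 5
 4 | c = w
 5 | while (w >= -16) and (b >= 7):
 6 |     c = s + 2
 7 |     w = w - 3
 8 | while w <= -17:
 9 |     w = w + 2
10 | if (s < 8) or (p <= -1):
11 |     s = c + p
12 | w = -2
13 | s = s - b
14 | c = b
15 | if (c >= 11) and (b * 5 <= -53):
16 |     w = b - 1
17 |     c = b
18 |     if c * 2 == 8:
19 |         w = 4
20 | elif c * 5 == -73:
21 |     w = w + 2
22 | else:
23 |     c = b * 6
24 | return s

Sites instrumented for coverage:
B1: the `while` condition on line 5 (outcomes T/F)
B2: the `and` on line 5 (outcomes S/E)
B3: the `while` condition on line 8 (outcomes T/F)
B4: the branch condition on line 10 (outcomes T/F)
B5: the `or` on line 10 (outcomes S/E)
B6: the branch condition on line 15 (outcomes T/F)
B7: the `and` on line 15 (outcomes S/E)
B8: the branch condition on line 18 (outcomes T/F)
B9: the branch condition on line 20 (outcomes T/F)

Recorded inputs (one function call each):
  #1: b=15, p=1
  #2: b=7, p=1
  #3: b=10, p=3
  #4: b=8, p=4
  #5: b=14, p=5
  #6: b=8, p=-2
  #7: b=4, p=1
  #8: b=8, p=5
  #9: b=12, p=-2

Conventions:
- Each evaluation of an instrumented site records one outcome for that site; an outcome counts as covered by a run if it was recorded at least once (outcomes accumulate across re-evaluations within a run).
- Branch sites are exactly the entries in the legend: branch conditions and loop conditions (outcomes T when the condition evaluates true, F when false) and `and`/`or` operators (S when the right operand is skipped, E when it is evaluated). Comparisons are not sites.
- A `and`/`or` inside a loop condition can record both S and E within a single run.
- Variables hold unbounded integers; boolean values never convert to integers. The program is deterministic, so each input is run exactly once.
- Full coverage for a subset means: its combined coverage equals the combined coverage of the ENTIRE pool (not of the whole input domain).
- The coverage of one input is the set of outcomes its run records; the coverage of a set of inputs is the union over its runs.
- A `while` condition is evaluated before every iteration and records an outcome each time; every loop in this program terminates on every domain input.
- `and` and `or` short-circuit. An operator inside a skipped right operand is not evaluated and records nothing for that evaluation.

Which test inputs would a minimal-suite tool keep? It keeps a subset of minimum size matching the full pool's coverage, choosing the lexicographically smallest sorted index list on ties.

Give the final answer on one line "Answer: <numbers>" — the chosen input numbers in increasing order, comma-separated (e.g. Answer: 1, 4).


run #1 (b=15, p=1) runs B2->E, B1->T, B2->E, B1->T, B2->E, B1->T, B2->E, B1->T, B2->E, B1->T, B2->S, B1->F, B3->T, B3->F, ...; records B1=T, B1=F, B2=S, B2=E, B3=T, B3=F, B4=F, B5=E, B6=F, B7=E, B9=F
run #2 (b=7, p=1) runs B2->E, B1->T, B2->E, B1->T, B2->E, B1->T, B2->E, B1->T, B2->E, B1->T, B2->S, B1->F, B3->T, B3->F, ...; records B1=T, B1=F, B2=S, B2=E, B3=T, B3=F, B4=T, B5=S, B6=F, B7=S, B9=F
run #3 (b=10, p=3) runs B2->E, B1->T, B2->E, B1->T, B2->E, B1->T, B2->E, B1->T, B2->E, B1->T, B2->E, B1->T, B2->S, B1->F, ...; records B1=T, B1=F, B2=S, B2=E, B3=T, B3=F, B4=F, B5=E, B6=F, B7=S, B9=F
run #4 (b=8, p=4) runs B2->E, B1->T, B2->E, B1->T, B2->E, B1->T, B2->E, B1->T, B2->E, B1->T, B2->E, B1->T, B2->S, B1->F, ...; records B1=T, B1=F, B2=S, B2=E, B3=T, B3=F, B4=F, B5=E, B6=F, B7=S, B9=F
run #5 (b=14, p=5) runs B2->E, B1->T, B2->E, B1->T, B2->E, B1->T, B2->E, B1->T, B2->E, B1->T, B2->E, B1->T, B2->E, B1->T, ...; records B1=T, B1=F, B2=S, B2=E, B3=T, B3=F, B4=F, B5=E, B6=F, B7=E, B9=F
run #6 (b=8, p=-2) runs B2->E, B1->T, B2->E, B1->T, B2->E, B1->T, B2->E, B1->T, B2->S, B1->F, B3->T, B3->F, B5->E, B4->T, ...; records B1=T, B1=F, B2=S, B2=E, B3=T, B3=F, B4=T, B5=E, B6=F, B7=S, B9=F
run #7 (b=4, p=1) runs B2->E, B1->F, B3->F, B5->S, B4->T, B7->S, B6->F, B9->F; records B1=F, B2=E, B3=F, B4=T, B5=S, B6=F, B7=S, B9=F
run #8 (b=8, p=5) runs B2->E, B1->T, B2->E, B1->T, B2->E, B1->T, B2->E, B1->T, B2->E, B1->T, B2->E, B1->T, B2->E, B1->T, ...; records B1=T, B1=F, B2=S, B2=E, B3=T, B3=F, B4=F, B5=E, B6=F, B7=S, B9=F
run #9 (b=12, p=-2) runs B2->E, B1->T, B2->E, B1->T, B2->E, B1->T, B2->E, B1->T, B2->S, B1->F, B3->T, B3->F, B5->E, B4->T, ...; records B1=T, B1=F, B2=S, B2=E, B3=T, B3=F, B4=T, B5=E, B6=F, B7=E, B9=F
the full pool covers 14 outcomes: B1=T, B1=F, B2=S, B2=E, B3=T, B3=F, B4=T, B4=F, B5=S, B5=E, B6=F, B7=S, B7=E, B9=F
checked all size-1 subsets: none covers 14 outcomes (max 11/14)
size 2: inputs {1, 2} cover all 14 outcomes, and no lexicographically smaller subset of this size does
Answer: 1, 2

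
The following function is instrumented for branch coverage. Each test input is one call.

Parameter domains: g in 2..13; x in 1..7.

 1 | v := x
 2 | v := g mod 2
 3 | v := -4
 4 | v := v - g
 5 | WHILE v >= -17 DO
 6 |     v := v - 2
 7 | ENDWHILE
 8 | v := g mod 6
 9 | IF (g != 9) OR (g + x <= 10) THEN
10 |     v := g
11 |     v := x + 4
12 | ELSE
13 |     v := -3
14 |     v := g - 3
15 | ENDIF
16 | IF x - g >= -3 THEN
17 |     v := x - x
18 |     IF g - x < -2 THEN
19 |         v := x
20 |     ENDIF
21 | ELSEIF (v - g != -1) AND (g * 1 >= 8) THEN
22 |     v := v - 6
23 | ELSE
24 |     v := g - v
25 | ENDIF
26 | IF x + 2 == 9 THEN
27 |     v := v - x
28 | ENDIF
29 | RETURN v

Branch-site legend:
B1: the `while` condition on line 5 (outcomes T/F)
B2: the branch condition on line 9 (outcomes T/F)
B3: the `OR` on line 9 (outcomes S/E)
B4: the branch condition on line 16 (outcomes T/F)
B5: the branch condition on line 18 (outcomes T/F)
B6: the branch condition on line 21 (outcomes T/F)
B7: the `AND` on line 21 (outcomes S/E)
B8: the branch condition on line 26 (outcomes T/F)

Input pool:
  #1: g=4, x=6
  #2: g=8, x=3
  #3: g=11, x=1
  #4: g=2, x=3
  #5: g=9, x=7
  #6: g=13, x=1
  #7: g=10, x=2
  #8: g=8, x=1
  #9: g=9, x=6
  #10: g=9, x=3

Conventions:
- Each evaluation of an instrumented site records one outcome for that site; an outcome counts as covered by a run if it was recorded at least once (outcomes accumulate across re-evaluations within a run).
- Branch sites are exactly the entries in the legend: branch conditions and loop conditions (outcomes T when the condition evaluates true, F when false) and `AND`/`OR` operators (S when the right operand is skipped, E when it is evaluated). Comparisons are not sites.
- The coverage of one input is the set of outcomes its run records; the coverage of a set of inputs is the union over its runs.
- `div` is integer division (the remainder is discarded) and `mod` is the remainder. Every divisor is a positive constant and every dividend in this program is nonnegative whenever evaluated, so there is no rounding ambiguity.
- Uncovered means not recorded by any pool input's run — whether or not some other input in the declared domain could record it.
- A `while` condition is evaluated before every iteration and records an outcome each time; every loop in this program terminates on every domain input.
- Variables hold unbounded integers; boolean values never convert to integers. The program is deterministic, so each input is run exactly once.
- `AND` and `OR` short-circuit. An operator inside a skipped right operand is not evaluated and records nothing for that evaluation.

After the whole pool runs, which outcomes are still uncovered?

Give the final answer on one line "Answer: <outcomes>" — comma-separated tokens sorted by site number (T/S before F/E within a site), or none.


input #1 (g=4, x=6): events B1->T, B1->T, B1->T, B1->T, B1->T, B1->F, B3->S, B2->T, B4->T, B5->F, B8->F; covers B1=T, B1=F, B2=T, B3=S, B4=T, B5=F, B8=F
input #2 (g=8, x=3): events B1->T, B1->T, B1->T, B1->F, B3->S, B2->T, B4->F, B7->S, B6->F, B8->F; covers B1=T, B1=F, B2=T, B3=S, B4=F, B6=F, B7=S, B8=F
input #3 (g=11, x=1): events B1->T, B1->T, B1->F, B3->S, B2->T, B4->F, B7->E, B6->T, B8->F; covers B1=T, B1=F, B2=T, B3=S, B4=F, B6=T, B7=E, B8=F
input #4 (g=2, x=3): events B1->T, B1->T, B1->T, B1->T, B1->T, B1->T, B1->F, B3->S, B2->T, B4->T, B5->F, B8->F; covers B1=T, B1=F, B2=T, B3=S, B4=T, B5=F, B8=F
input #5 (g=9, x=7): events B1->T, B1->T, B1->T, B1->F, B3->E, B2->F, B4->T, B5->F, B8->T; covers B1=T, B1=F, B2=F, B3=E, B4=T, B5=F, B8=T
input #6 (g=13, x=1): events B1->T, B1->F, B3->S, B2->T, B4->F, B7->E, B6->T, B8->F; covers B1=T, B1=F, B2=T, B3=S, B4=F, B6=T, B7=E, B8=F
input #7 (g=10, x=2): events B1->T, B1->T, B1->F, B3->S, B2->T, B4->F, B7->E, B6->T, B8->F; covers B1=T, B1=F, B2=T, B3=S, B4=F, B6=T, B7=E, B8=F
input #8 (g=8, x=1): events B1->T, B1->T, B1->T, B1->F, B3->S, B2->T, B4->F, B7->E, B6->T, B8->F; covers B1=T, B1=F, B2=T, B3=S, B4=F, B6=T, B7=E, B8=F
input #9 (g=9, x=6): events B1->T, B1->T, B1->T, B1->F, B3->E, B2->F, B4->T, B5->F, B8->F; covers B1=T, B1=F, B2=F, B3=E, B4=T, B5=F, B8=F
input #10 (g=9, x=3): events B1->T, B1->T, B1->T, B1->F, B3->E, B2->F, B4->F, B7->E, B6->T, B8->F; covers B1=T, B1=F, B2=F, B3=E, B4=F, B6=T, B7=E, B8=F
union over the pool: B1=T, B1=F, B2=T, B2=F, B3=S, B3=E, B4=T, B4=F, B5=F, B6=T, B6=F, B7=S, B7=E, B8=T, B8=F
uncovered (1 of 16): B5=T
Answer: B5=T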